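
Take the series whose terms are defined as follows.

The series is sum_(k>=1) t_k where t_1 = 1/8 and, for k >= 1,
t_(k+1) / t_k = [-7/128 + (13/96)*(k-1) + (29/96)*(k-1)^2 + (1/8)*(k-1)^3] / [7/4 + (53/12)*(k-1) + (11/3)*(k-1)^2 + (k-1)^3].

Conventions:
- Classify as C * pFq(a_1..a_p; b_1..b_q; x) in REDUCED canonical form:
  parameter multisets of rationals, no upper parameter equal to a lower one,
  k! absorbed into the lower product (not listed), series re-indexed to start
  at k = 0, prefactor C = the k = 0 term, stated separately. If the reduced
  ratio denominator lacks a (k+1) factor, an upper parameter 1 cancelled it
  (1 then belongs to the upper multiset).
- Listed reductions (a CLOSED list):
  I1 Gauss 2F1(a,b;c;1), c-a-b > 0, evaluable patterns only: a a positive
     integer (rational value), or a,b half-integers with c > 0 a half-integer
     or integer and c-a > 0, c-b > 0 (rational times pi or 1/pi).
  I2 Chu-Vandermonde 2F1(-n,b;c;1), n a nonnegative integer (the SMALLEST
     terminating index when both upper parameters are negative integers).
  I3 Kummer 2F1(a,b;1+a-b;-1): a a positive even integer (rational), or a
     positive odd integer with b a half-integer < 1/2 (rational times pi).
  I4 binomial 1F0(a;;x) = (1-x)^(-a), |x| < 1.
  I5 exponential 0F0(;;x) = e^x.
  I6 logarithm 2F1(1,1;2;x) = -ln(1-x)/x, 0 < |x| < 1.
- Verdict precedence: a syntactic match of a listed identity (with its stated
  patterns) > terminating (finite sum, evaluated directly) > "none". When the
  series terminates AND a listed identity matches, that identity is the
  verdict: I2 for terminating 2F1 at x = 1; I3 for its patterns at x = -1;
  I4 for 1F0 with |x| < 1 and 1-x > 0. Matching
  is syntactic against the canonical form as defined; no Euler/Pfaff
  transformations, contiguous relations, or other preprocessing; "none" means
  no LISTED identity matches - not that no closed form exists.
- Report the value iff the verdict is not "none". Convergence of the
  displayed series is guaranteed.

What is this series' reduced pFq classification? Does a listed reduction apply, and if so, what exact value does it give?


At argument 1/8: a 1F0 with upper {-1/4}, lower {-}, scaled by C = 1/8. Verdict: the I4 binomial reduction fires (the 1F0 binomial series: exponent 1/4, x = 1/8). Its exact value is (1/8) * (7/8)^(1/4).

Key step: with t_0 = 1/8, cancel k + 3/2 from the displayed ratio first; then prefactor 1/8.
Ratio: r(k) = (1/8) * (k-1/4) / [(k+1)] - rational in k. x = (1/8); t_0 = 1/8; negate the roots.


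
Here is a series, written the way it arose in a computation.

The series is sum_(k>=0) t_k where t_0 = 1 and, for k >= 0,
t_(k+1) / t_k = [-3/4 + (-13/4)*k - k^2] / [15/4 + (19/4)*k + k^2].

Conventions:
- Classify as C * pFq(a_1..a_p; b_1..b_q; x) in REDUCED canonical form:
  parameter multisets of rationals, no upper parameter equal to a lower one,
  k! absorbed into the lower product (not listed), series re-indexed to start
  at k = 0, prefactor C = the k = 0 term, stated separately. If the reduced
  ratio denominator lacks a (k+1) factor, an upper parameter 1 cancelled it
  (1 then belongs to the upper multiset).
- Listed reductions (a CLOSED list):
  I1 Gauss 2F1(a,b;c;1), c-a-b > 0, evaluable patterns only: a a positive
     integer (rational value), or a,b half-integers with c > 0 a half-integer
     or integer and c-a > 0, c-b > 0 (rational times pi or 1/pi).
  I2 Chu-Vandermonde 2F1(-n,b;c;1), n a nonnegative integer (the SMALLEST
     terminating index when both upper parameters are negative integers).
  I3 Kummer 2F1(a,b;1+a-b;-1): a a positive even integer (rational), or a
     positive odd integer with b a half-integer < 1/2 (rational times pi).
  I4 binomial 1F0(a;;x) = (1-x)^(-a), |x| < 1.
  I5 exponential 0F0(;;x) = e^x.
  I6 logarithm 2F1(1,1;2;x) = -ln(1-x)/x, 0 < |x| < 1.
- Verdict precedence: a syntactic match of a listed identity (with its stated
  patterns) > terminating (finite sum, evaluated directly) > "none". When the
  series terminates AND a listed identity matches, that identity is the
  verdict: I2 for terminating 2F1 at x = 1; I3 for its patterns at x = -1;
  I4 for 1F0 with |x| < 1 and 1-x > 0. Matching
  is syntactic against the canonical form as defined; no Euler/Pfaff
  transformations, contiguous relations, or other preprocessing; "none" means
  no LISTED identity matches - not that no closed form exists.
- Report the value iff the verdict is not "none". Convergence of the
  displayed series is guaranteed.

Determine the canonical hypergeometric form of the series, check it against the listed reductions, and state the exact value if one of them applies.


With C = 1: the canonical form is 2F1(1/4, 3; 15/4; -1). Verdict: none - this 2F1 at x = -1 matches no listed pattern, and upper {1/4, 3} holds no stopper.

Key step: with t_0 = 1, the expanded ratio factors over Q; C = 1, x = -1, roots give parameters.
Step ratio: r(k) = (-1) * (k+1/4) (k+3) / [(k+15/4) (k+1)] - poly over poly, x = (-1) from leading terms; C = 1 at k = 0.


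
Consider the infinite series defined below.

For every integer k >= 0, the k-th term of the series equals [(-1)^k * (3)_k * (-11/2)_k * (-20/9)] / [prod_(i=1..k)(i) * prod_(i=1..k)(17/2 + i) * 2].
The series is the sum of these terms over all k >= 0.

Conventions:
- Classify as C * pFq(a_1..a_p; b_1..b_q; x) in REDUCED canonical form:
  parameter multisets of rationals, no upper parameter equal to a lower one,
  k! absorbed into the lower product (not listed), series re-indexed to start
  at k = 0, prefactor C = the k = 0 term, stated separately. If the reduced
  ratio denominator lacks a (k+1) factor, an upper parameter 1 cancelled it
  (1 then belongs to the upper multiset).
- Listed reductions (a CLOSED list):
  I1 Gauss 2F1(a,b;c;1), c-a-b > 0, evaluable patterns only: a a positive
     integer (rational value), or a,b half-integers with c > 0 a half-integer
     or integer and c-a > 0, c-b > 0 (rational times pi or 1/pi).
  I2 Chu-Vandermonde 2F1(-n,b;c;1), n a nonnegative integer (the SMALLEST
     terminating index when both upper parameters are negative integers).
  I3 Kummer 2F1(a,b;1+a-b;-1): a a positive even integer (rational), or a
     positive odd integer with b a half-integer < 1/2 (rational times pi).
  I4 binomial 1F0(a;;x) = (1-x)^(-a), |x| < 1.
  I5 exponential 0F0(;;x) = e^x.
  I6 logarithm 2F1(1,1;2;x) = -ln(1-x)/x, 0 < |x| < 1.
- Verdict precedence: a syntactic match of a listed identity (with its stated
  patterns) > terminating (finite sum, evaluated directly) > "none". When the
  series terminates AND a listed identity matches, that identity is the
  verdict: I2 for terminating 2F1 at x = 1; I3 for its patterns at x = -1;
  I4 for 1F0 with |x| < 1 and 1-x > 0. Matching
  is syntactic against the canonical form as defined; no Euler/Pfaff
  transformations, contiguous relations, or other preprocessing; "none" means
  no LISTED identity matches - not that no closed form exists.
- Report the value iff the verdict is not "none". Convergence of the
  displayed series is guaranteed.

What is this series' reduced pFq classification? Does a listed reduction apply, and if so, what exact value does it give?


First insight: x = (-1) and the product of the first k integers (prefactor -10/9) is k!.
Step ratio: r(k) = (-1) * (k-11/2) (k+3) / [(k+19/2) (k+1)] - rational in k. x = (-1); t_0 = -10/9; negate the roots.

Classification (C = -10/9): 2F1 with upper {-11/2, 3}, lower {19/2}, argument x = -1. Verdict (x = -1): Kummer (I3) applies (x = -1; c = 19/2 equals 1+a-b for upper {-11/2, 3}: listed pattern). Sum: (-60775/32768) * pi.


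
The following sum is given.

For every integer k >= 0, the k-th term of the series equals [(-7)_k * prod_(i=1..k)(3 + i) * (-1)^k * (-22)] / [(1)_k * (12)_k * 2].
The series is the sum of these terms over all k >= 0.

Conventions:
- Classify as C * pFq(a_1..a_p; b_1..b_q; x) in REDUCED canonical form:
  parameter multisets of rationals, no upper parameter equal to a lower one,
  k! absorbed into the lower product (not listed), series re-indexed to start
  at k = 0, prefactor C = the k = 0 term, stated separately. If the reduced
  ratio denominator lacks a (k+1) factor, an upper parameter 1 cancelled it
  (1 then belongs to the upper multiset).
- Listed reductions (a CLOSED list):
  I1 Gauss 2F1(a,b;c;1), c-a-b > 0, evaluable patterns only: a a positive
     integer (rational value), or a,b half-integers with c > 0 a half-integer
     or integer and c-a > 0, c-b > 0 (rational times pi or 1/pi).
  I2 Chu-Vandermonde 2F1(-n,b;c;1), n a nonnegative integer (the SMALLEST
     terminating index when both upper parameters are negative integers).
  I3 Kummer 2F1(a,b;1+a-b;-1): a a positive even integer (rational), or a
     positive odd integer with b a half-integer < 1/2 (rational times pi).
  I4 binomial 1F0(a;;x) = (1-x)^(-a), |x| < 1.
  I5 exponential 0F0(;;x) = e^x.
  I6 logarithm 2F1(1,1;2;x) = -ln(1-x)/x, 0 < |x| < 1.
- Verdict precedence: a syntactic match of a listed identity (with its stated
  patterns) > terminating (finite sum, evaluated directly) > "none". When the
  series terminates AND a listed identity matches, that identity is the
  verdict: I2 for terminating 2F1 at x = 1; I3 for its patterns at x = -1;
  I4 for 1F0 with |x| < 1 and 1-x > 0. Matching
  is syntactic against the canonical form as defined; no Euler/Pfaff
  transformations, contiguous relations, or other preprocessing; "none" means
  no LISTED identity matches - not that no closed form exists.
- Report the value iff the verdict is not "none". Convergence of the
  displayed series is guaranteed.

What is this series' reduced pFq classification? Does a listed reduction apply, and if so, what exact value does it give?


Canonical form: C = -11 times 2F1 with upper {-7, 4}, lower {12}, x = -1. Verdict: the Kummer evaluation I3 fires (x = -1; c = 12 equals 1+a-b for upper {-7, 4}: listed pattern). Hence: -605/6.

The tell: t_0 being -11, the running product (prefactor -11) telescopes to a rising factorial.
Ratio: r(k) = (-1) * (k-7) (k+4) / [(k+12) (k+1)] - poly over poly, x = (-1) from leading terms; C = -11 at k = 0.


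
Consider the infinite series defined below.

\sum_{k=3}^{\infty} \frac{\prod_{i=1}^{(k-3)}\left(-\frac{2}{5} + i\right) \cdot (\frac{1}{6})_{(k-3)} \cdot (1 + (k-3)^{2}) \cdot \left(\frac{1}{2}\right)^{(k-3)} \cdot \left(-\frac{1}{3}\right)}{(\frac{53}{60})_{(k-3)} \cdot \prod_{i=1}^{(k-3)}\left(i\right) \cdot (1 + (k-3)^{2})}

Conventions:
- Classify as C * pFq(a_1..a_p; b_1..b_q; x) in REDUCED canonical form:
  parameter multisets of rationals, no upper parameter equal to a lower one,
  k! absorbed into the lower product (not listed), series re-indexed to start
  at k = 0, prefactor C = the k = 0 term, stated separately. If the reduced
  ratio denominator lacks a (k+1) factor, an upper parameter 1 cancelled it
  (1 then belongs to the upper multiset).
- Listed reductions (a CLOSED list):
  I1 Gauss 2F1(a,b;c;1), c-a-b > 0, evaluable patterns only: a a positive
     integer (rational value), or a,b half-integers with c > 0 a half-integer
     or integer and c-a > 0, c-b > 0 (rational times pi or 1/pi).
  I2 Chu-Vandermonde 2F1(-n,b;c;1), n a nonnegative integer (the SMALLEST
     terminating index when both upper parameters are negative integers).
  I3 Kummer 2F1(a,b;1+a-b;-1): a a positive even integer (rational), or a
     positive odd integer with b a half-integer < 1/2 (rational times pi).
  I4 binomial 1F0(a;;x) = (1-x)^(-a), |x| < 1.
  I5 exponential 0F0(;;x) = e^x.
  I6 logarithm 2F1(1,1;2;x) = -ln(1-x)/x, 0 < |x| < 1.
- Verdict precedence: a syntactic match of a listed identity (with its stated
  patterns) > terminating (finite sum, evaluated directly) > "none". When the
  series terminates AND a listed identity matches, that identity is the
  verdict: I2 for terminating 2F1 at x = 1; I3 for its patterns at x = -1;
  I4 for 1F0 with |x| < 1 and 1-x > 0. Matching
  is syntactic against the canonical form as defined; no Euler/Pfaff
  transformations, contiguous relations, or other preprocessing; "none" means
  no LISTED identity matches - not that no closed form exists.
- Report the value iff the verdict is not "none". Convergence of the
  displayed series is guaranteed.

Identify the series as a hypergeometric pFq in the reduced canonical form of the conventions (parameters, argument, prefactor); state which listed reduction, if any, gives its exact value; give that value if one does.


Classification (C = -\frac{1}{3}): 2F1 with upper {\frac{1}{6}, \frac{3}{5}}, lower {\frac{53}{60}}, argument x = \frac{1}{2}. Verdict: none. A 2F1 with upper {\frac{1}{6}, \frac{3}{5}} fits none of I1-I6 at x = \frac{1}{2}; the sum runs forever.

Structural cue: from the first term -\frac{1}{3}: k^2 + 1 divides numerator and denominator alike; C = -1/3, x = 1/2 after cancelling.
Ratio: r(k) = \frac{1}{2} * (k+\frac{1}{6}) (k+\frac{3}{5}) / [(k+\frac{53}{60}) (k+1)] ; factor over Q: parameters, x = \frac{1}{2}, and C = -\frac{1}{3}.


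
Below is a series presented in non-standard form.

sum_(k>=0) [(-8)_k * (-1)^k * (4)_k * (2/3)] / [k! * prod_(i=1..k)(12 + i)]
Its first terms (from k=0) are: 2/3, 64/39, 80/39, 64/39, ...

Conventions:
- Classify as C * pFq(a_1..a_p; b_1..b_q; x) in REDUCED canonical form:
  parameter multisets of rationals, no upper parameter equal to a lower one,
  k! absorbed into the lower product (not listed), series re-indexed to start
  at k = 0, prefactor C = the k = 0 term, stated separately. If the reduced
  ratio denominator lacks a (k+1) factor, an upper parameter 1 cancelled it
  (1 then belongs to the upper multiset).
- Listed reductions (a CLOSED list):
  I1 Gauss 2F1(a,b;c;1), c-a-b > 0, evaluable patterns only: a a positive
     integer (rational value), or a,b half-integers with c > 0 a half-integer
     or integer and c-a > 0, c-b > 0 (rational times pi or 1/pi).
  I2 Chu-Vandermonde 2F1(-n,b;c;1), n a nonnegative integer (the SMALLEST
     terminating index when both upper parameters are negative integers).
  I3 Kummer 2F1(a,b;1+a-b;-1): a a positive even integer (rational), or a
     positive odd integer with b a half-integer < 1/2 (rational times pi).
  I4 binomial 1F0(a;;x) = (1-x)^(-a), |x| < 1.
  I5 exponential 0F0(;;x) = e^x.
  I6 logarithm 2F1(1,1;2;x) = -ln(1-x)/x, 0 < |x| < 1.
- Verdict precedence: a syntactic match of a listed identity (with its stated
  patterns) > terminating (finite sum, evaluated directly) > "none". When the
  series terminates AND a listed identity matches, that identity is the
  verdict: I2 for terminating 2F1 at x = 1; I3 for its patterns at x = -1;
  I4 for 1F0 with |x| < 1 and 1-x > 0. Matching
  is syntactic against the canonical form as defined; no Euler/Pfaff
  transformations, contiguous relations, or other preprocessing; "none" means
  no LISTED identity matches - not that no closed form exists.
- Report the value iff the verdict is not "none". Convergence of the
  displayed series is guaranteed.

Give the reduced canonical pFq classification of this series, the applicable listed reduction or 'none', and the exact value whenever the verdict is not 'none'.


Classification (C = 2/3): 2F1 with upper {-8, 4}, lower {13}, argument x = -1. Verdict at x = -1: Kummer's theorem (I3) matches (x = -1; c = 13 equals 1+a-b for upper {-8, 4}: listed pattern). Sum: 22/3.

First insight: t_0 being 2/3, the lower running product (C = 2/3, x = -1) is a rising factorial.
Consecutive-term ratio: r(k) = (-1) * (k-8) (k+4) / [(k+13) (k+1)] ; factor over Q: parameters, x = (-1), and C = 2/3.


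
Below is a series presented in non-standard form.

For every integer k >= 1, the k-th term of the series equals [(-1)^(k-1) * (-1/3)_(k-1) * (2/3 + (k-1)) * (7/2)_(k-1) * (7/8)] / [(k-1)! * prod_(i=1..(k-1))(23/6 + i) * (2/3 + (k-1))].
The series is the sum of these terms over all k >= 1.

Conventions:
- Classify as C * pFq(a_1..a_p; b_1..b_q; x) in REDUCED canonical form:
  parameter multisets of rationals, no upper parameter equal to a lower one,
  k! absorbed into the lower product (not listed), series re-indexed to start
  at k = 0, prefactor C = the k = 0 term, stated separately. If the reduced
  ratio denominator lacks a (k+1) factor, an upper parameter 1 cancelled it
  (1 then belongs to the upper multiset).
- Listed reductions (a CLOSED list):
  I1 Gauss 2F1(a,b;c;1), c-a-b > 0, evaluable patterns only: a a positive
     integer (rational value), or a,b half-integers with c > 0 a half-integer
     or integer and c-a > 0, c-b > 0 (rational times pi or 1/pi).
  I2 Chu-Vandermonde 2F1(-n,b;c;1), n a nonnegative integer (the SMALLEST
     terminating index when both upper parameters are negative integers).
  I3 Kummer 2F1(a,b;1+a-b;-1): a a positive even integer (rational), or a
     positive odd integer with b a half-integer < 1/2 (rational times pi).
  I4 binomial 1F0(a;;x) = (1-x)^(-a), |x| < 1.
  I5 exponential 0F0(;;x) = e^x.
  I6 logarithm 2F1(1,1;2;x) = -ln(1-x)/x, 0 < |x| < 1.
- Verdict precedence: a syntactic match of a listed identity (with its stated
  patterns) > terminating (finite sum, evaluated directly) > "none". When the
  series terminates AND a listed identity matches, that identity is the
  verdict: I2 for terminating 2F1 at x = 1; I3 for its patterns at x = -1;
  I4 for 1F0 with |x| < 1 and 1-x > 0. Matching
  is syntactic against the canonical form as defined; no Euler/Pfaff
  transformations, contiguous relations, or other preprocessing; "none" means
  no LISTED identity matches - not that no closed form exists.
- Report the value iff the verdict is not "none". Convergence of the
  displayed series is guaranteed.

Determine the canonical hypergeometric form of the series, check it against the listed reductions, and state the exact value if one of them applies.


Prefactor 7/8, argument -1: 2F1 with upper {-1/3, 7/2} over lower {29/6}. Verdict: none. A 2F1 with upper {-1/3, 7/2} fits none of I1-I6 at x = -1; the sum runs forever.

Key observation: x = (-1) and striking the common factor k + 2/3 reduces the term (prefactor 7/8).
Term ratio: r(k) = (-1) * (k-1/3) (k+7/2) / [(k+29/6) (k+1)] - poly over poly, x = (-1) from leading terms; C = 7/8 at k = 0.


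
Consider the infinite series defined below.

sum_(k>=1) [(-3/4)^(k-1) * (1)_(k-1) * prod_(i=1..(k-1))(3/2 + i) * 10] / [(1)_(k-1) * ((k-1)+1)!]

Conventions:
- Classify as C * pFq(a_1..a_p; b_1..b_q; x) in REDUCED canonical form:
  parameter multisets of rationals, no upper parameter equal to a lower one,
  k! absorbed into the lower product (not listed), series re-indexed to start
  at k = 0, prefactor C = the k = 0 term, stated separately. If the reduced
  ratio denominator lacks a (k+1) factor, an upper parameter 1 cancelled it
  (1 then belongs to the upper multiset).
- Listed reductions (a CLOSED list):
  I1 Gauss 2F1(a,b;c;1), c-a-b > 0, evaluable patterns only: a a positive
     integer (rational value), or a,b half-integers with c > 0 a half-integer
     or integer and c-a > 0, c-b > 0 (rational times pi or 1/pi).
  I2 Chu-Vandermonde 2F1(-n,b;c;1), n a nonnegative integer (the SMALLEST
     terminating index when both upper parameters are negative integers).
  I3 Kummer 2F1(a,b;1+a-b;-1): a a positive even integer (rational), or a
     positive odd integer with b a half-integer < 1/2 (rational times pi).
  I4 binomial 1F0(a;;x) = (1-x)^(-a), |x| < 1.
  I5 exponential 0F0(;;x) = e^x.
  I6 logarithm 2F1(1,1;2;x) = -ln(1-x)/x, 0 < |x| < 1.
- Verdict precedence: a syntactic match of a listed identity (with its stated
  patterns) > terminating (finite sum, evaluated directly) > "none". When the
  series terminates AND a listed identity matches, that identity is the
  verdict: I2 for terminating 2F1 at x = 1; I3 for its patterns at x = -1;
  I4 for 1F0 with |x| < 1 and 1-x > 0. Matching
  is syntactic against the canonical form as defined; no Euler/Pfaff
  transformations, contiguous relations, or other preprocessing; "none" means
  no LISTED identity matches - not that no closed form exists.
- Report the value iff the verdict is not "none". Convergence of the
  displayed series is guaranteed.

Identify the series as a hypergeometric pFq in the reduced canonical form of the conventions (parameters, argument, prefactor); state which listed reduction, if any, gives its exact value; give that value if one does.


Classification (C = 10): 2F1 with upper {1, 5/2}, lower {2}, argument x = -3/4. Verdict: none - at argument -3/4 the multisets {1, 5/2} ; {2} match no listed identity.

Key step: x = (-3/4) and (1)_k (C = 10, x = -3/4) is k! itself.
Step ratio: r(k) = (-3/4) * (k+1) (k+5/2) / [(k+2) (k+1)] - poly over poly, x = (-3/4) from leading terms; C = 10 at k = 0.


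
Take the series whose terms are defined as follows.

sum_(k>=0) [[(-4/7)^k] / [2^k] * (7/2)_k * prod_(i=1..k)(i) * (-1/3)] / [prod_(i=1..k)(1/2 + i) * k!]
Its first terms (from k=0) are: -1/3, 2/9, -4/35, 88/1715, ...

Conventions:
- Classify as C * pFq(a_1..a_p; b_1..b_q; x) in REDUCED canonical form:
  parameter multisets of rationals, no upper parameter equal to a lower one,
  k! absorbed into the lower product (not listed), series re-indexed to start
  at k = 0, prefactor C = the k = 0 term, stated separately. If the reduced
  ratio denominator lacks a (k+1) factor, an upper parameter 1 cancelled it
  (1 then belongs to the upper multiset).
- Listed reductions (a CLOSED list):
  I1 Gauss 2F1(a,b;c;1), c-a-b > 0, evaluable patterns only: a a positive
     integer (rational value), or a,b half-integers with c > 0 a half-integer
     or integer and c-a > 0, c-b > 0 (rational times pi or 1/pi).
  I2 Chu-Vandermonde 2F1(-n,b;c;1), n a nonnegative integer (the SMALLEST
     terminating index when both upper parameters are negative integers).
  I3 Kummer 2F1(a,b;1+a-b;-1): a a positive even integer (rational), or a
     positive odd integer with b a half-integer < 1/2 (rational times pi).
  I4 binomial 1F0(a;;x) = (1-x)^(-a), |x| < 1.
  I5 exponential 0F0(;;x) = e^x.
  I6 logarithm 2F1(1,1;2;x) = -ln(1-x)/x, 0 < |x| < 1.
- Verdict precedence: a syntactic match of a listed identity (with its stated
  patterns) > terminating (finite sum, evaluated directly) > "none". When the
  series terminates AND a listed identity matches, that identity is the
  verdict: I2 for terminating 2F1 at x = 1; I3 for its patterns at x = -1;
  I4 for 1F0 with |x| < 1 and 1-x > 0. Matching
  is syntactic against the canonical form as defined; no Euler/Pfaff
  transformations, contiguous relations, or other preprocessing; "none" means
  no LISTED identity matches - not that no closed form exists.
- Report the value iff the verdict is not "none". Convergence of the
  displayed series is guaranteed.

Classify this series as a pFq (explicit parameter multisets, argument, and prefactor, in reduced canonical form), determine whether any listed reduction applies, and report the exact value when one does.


Classification (C = -1/3): 2F1 with upper {1, 7/2}, lower {3/2}, argument x = -2/7. Verdict: none (x = -2/7): each listed identity misses the multisets {1, 7/2} ; {3/2}.

Key observation: t_0 = -1/3 here, and the two k-th powers (C = -1/3) combine into one argument.
Term ratio: r(k) = (-2/7) * (k+1) (k+7/2) / [(k+3/2) (k+1)] - rational; roots negated = parameters, x = (-2/7), C = -1/3.


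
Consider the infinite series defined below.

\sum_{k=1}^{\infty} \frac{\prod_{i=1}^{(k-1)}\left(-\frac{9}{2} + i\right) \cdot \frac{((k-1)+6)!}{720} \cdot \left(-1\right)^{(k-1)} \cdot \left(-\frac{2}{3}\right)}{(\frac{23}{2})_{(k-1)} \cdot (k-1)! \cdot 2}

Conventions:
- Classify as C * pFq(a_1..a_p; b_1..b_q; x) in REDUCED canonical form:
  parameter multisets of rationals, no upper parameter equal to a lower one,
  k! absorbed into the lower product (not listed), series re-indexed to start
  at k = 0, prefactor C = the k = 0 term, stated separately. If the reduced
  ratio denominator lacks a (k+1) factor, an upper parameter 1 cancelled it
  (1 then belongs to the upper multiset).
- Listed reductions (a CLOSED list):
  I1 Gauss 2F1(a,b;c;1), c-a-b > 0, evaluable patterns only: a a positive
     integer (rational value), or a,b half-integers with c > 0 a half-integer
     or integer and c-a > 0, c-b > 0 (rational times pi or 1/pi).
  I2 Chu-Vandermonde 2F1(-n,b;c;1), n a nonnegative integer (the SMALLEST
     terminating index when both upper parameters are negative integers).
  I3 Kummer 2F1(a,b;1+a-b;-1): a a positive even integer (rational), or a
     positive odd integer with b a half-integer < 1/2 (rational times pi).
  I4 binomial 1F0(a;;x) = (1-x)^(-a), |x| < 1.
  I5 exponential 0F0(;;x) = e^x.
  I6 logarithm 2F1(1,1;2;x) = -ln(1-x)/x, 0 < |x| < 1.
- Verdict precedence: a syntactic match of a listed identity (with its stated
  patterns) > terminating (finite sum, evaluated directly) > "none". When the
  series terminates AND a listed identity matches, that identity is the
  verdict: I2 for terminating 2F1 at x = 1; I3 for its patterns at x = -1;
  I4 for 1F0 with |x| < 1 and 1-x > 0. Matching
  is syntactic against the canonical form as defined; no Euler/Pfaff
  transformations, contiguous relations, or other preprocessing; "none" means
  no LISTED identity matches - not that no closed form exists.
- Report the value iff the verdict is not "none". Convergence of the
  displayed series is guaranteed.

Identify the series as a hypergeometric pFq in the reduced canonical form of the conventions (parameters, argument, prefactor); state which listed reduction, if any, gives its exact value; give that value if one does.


Structural cue: x = -1 and the constant factors (C = -1/3, x = -1) combine into one prefactor.
Step ratio: r(k) = -1 * (k-\frac{7}{2}) (k+7) / [(k+\frac{23}{2}) (k+1)] - poly over poly, x = -1 from leading terms; C = -\frac{1}{3} at k = 0.

The series (x = -1) is 2F1: upper {-\frac{7}{2}, 7}, lower {\frac{23}{2}}, prefactor -\frac{1}{3}. Verdict: the Kummer evaluation I3 applies (x = -1; c = \frac{23}{2} equals 1+a-b for upper {-\frac{7}{2}, 7}: listed pattern). Its exact value is \left(-\frac{4849845}{8388608}\right) \cdot \pi.


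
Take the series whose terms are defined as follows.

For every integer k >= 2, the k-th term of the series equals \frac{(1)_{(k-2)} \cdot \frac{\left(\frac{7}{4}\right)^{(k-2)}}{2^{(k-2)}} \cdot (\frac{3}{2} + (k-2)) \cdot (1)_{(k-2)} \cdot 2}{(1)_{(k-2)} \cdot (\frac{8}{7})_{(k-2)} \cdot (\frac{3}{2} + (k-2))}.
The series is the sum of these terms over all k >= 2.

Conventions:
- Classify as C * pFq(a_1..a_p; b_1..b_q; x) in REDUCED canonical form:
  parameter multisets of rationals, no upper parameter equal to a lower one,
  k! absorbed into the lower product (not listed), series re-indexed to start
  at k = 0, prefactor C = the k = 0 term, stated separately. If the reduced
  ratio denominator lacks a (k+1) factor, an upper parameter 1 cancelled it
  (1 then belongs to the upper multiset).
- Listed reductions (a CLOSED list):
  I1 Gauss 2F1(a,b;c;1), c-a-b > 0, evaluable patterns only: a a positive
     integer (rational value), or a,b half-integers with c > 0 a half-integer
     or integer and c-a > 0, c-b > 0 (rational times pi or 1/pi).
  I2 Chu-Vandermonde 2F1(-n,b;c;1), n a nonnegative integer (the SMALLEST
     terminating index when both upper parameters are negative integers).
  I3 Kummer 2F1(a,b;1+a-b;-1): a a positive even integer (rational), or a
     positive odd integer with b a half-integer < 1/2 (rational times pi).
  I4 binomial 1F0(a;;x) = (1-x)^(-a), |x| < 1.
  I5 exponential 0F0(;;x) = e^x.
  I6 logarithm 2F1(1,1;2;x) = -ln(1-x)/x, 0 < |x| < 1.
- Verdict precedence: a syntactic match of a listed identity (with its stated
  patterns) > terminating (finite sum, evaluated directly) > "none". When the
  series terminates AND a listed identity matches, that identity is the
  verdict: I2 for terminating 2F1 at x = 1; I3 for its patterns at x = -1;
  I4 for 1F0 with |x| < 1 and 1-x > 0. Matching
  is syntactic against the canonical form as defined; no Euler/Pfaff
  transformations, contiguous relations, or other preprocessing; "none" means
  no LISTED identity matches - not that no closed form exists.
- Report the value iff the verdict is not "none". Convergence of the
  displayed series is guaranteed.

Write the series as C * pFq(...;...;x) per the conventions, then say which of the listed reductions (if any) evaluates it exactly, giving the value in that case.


Canonical form: C = 2 times 2F1 with upper {1, 1}, lower {\frac{8}{7}}, x = \frac{7}{8}. Verdict: none (x = \frac{7}{8}): each listed identity misses the multisets {1, 1} ; {\frac{8}{7}}.

Key observation: x = \frac{7}{8} and the two k-th powers (C = 2) combine into one argument.
Term ratio: r(k) = \frac{7}{8} * (k+1) (k+1) / [(k+\frac{8}{7}) (k+1)] - rational; roots negated = parameters, x = \frac{7}{8}, C = 2.


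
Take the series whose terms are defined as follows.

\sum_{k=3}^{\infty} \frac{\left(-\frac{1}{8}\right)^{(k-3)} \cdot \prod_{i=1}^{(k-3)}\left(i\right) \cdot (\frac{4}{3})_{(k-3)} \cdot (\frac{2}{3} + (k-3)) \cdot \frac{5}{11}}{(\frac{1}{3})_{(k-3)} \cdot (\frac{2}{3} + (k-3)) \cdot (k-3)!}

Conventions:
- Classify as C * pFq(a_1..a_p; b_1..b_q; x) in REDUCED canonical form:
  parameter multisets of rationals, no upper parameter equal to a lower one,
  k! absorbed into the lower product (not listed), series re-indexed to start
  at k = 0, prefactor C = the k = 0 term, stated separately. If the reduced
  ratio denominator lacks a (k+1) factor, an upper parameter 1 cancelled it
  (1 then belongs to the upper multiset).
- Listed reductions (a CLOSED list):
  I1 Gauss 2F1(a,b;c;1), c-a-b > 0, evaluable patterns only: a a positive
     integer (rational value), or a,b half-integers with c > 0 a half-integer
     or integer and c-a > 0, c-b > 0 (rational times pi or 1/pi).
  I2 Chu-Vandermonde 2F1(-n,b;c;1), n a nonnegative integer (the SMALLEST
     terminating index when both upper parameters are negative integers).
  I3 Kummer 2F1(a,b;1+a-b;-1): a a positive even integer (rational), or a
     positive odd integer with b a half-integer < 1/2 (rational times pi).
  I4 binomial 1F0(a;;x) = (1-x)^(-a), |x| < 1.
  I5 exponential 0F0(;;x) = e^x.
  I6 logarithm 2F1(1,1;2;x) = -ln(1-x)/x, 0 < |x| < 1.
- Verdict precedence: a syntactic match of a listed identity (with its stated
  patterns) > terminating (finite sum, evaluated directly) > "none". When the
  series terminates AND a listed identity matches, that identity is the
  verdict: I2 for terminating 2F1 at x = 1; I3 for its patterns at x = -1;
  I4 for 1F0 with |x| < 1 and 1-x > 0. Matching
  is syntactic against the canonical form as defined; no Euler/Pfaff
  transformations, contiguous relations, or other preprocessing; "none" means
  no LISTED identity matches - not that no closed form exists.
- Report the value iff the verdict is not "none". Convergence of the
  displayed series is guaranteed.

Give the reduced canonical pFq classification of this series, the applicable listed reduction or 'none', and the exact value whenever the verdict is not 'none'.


Classification (C = \frac{5}{11}): 2F1 with upper {1, \frac{4}{3}}, lower {\frac{1}{3}}, argument x = -\frac{1}{8}. Verdict: none (x = -\frac{1}{8}): each listed identity misses the multisets {1, \frac{4}{3}} ; {\frac{1}{3}}.

Key step: x = -\frac{1}{8} and k + 2/3 divides numerator and denominator alike; C = 5/11, x = -1/8 after cancelling.
Ratio: r(k) = -\frac{1}{8} * (k+1) (k+\frac{4}{3}) / [(k+\frac{1}{3}) (k+1)] - rational in k. x = -\frac{1}{8}; t_0 = \frac{5}{11}; negate the roots.


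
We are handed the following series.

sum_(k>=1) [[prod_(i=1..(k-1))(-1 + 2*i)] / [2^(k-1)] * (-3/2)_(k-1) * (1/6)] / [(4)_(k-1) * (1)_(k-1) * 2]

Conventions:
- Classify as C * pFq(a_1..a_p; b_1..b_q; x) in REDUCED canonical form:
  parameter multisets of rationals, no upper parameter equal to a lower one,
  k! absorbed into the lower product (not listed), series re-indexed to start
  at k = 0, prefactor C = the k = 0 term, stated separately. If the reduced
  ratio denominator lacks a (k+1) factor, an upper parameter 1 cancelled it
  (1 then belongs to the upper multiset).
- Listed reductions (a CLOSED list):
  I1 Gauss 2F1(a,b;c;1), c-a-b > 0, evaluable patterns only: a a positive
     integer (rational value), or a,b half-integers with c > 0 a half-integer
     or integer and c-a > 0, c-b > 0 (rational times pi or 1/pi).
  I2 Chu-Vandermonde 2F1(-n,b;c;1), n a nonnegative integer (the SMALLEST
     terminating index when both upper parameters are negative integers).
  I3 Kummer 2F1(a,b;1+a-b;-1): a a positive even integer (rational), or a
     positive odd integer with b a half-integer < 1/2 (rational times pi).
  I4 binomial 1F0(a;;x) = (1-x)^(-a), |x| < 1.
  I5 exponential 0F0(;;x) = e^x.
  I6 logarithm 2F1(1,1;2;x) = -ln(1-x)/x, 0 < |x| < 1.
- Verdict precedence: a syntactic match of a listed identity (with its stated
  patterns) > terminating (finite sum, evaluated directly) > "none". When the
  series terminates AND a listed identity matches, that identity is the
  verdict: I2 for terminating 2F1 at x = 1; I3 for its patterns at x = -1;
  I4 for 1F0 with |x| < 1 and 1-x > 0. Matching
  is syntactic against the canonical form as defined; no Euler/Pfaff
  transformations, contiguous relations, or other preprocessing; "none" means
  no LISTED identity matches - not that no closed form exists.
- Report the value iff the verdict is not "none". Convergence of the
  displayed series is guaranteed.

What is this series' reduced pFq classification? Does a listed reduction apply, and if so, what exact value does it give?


Canonical form: C = 1/12 times 2F1 with upper {-3/2, 1/2}, lower {4}, x = 1. Verdict: the half-integer Gauss pattern (I1) fires (x = 1; upper {-3/2, 1/2} half-integers, c = 4 in the evaluable pattern). Its exact value is (1024/4725) / pi.

First insight: t_0 = 1/12 here, and the odd product 1*3*...*(2k-1) (C = 1/12, x = 1) is 2^k (1/2)_k.
Step ratio: r(k) = 1 * (k-3/2) (k+1/2) / [(k+4) (k+1)] ; factor over Q: parameters, x = 1, and C = 1/12.


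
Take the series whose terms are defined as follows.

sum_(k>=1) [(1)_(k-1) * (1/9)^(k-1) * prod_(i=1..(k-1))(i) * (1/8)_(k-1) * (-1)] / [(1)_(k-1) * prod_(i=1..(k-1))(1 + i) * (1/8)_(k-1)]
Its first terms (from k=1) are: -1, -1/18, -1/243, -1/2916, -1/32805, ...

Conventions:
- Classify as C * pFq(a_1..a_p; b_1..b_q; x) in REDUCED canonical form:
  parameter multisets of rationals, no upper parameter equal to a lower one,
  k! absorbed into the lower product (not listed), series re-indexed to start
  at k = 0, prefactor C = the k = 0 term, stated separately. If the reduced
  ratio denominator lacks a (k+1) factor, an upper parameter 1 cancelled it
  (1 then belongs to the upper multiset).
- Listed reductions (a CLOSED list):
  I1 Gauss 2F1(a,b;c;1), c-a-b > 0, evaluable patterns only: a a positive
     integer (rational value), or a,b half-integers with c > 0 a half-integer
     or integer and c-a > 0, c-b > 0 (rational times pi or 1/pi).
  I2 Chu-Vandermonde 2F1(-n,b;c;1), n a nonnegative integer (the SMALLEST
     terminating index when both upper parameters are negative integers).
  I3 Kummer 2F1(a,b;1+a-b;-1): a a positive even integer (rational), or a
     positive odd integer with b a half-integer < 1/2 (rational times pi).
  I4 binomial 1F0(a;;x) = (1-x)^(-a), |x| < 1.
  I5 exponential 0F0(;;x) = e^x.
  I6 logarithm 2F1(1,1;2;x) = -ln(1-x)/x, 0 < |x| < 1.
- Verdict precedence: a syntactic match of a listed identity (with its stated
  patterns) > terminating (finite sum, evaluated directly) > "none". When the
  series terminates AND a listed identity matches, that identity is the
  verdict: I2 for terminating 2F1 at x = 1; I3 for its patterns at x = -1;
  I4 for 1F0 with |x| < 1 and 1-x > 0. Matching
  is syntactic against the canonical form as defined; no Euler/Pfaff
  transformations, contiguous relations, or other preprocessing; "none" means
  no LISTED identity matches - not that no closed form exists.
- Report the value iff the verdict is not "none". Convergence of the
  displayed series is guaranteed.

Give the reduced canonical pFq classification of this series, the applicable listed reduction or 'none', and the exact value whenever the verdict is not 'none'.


The series (x = 1/9) is 2F1: upper {1, 1}, lower {2}, prefactor -1. Verdict (x = 1/9): the I6 logarithm reduction applies (the logarithm: parameters (1,1;2), x = 1/9). Its exact value is 9 * ln(8/9).

Key step: t_0 being -1, the lower running product (prefactor -1) is a rising factorial.
Adjacent-term ratio: r(k) = (1/9) * (k+1) (k+1) / [(k+2) (k+1)] ; factor over Q: parameters, x = (1/9), and C = -1.


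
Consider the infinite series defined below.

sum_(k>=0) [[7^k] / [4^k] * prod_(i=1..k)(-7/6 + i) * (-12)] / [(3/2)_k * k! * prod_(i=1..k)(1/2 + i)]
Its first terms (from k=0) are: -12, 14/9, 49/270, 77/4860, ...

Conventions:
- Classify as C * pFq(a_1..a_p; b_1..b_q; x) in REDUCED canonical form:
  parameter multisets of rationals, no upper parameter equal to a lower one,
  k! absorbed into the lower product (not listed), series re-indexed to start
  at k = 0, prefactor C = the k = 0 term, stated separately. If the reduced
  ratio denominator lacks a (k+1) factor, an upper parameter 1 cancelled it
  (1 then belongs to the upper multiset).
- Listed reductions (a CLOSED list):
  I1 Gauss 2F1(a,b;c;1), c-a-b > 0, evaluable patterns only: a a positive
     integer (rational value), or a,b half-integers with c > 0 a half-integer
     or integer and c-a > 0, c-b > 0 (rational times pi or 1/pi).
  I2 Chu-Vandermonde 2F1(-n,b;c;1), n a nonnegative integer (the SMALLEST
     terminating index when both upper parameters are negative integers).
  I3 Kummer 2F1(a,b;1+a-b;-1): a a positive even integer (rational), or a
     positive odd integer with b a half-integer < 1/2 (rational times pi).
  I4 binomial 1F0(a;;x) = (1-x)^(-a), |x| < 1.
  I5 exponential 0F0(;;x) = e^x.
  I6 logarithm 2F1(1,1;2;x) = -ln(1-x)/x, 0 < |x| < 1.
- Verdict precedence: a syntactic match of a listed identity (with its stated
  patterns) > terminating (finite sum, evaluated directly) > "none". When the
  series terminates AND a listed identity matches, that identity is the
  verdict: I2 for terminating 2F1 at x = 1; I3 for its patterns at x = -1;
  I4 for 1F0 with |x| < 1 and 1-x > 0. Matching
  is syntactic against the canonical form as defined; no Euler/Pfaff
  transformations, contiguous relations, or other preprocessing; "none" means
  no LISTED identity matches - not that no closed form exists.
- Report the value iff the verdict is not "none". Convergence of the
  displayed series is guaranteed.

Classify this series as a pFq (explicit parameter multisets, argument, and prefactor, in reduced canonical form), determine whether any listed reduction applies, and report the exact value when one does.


At argument 7/4: a 1F2 with upper {-1/6}, lower {3/2, 3/2}, scaled by C = -12. Verdict: none - at argument 7/4 the multisets {-1/6} ; {3/2, 3/2} match no listed identity.

Key step: t_0 = -12 here, and the two geometric factors (C = -12) combine into one argument.
Step ratio: r(k) = (7/4) * (k-1/6) / [(k+3/2) (k+3/2) (k+1)] - rational; roots negated = parameters, x = (7/4), C = -12.


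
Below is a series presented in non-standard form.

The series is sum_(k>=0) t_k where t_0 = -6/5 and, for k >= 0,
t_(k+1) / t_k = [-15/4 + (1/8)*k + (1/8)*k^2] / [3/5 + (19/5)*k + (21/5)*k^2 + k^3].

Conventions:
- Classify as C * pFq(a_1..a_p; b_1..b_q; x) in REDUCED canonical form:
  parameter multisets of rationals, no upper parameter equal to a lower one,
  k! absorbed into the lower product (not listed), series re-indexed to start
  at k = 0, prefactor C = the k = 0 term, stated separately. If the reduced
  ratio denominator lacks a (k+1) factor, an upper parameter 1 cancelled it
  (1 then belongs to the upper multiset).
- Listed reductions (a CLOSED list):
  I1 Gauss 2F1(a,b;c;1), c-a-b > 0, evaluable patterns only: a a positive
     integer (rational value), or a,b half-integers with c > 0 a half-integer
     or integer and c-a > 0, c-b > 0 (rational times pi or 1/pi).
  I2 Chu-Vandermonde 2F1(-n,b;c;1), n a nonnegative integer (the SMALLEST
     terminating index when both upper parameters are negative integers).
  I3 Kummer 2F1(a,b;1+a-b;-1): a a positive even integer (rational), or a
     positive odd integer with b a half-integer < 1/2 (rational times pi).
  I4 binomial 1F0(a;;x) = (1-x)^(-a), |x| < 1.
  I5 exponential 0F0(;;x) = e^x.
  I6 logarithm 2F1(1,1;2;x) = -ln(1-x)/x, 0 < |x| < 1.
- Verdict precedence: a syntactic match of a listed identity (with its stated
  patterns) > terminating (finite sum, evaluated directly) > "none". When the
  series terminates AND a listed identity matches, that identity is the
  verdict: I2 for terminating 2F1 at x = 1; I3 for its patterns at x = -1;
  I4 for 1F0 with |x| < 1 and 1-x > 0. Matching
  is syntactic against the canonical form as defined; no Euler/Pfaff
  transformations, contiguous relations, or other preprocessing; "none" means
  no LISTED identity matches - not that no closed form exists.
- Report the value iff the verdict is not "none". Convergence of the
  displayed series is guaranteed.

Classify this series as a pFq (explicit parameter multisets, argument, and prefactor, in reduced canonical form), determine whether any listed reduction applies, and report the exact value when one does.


Reduced: x = 1/8, 2F2, upper = {-5, 6}, lower = {1/5, 3}, C = -6/5. Verdict: terminating - upper -5 stops the sum at k = 5; the 6 terms are added exactly. Its exact value is 192110761/50462720.

Key step: t_0 being -6/5, roots of the ratio polynomials (prefactor -6/5) are the negated parameters.
Consecutive-term ratio: r(k) = (1/8) * (k-5) (k+6) / [(k+1/5) (k+3) (k+1)] - poly over poly, x = (1/8) from leading terms; C = -6/5 at k = 0.
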